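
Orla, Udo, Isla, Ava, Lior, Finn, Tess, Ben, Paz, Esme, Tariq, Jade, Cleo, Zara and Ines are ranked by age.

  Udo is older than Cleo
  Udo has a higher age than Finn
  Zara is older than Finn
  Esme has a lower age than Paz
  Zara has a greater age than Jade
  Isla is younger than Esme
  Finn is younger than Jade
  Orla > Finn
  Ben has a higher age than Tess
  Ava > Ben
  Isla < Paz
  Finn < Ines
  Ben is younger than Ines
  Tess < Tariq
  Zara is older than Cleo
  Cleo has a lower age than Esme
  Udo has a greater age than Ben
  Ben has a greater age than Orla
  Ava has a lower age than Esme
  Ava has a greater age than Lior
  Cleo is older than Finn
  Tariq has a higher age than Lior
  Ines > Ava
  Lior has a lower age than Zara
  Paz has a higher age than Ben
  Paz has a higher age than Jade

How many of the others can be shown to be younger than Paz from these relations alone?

10

The elements the relations force below Paz are Lior, Finn, Tess, Orla, Ben, Cleo, Isla, Ava, Jade, Esme — no chain reaches any other.
That is 10.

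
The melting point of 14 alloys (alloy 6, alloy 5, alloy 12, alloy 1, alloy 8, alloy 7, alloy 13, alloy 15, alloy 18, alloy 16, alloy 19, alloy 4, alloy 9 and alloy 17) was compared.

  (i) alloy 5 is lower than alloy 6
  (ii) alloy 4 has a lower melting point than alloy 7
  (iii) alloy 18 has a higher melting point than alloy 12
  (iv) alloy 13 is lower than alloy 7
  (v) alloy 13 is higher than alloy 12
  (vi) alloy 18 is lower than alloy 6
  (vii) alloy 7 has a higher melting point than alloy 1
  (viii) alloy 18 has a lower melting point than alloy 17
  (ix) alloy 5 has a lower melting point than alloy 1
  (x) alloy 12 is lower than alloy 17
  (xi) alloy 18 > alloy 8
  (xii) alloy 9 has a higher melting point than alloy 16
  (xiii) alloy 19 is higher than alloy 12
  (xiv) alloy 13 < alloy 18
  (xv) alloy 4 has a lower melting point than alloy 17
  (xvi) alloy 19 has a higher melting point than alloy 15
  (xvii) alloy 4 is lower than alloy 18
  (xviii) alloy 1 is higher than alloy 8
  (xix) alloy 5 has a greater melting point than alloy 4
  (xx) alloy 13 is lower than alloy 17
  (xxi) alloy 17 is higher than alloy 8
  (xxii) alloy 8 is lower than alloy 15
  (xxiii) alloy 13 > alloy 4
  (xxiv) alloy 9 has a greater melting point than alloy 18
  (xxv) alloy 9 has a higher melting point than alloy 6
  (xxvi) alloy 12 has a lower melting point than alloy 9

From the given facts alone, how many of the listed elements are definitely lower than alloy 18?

From alloy 18 the given relations immediately reach alloy 12, alloy 8, alloy 4, alloy 13.
No other element is forced below alloy 18 by the given relations, so the count is 4.

4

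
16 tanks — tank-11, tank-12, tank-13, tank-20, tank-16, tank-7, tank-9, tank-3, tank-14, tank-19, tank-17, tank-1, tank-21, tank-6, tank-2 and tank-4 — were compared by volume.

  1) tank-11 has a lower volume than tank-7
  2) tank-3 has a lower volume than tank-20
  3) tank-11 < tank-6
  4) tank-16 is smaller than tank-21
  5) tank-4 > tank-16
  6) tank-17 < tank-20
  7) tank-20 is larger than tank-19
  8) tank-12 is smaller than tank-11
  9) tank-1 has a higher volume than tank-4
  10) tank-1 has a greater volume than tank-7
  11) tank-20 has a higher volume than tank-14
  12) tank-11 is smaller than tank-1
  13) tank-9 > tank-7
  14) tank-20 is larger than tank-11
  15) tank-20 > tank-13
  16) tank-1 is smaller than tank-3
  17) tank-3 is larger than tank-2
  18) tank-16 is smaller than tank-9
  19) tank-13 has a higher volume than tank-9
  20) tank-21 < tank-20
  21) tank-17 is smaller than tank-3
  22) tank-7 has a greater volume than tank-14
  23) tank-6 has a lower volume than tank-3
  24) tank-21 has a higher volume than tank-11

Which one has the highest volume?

tank-20

tank-12 is not greatest since tank-12 < tank-11; tank-11 is not greatest since tank-11 < tank-7; tank-14 is not greatest since tank-14 < tank-7; tank-7 is not greatest since tank-7 < tank-1; tank-19 is not greatest since tank-19 < tank-20; tank-16 is not greatest since tank-16 < tank-21; tank-4 is not greatest since tank-4 < tank-1; tank-21 is not greatest since tank-21 < tank-20; tank-9 is not greatest since tank-9 < tank-13; tank-13 is not greatest since tank-13 < tank-20; tank-2 is not greatest since tank-2 < tank-3; tank-1 is not greatest since tank-1 < tank-3; tank-6 is not greatest since tank-6 < tank-3; tank-17 is not greatest since tank-17 < tank-3; tank-3 is not greatest since tank-3 < tank-20.
Only tank-20 has nothing above it, so tank-20 is the highest volume.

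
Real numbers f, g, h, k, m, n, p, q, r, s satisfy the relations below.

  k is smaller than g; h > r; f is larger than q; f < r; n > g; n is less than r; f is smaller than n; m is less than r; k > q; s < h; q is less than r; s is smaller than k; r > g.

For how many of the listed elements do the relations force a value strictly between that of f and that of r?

1

Chaining upward from f reaches: n, h.
Chaining downward from r reaches: s, q, k, g, m, n.
Strictly between f and r are those in both lists: n — 1 element.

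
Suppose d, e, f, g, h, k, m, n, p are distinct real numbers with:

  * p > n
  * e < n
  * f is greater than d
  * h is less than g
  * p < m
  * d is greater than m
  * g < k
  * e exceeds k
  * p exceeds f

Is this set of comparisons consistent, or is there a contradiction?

Chaining the given relations yields p < m < d < f, so p < f. But one relation states f < p. These cannot both hold.

inconsistent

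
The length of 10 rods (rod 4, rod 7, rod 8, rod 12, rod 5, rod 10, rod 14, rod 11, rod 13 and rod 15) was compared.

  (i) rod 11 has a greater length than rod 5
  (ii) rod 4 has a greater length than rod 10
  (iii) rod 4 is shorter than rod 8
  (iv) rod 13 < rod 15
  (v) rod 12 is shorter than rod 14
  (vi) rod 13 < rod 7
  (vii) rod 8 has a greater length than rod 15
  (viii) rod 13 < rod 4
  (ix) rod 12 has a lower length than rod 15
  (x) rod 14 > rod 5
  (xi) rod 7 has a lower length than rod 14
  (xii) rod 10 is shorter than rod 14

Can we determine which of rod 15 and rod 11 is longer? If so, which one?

undetermined

Following every chain through rod 15: above rod 15 we get rod 8; below rod 15 we get rod 12, rod 13.
rod 11 is not reached, and no chain runs the other way from rod 11 to rod 15.
So the given relations leave the order of rod 15 and rod 11 undetermined.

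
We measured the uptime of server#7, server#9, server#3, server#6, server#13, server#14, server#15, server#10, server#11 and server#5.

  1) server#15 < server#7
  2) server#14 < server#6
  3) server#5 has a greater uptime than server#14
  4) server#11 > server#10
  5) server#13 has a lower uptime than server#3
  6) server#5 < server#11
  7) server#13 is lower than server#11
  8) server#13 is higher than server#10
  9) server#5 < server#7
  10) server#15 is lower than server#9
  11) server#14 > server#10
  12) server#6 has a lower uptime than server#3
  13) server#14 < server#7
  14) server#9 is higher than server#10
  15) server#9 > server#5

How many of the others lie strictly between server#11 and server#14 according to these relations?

Chaining upward from server#14 reaches: server#5, server#6, server#3, server#7, server#9.
Chaining downward from server#11 reaches: server#10, server#13, server#5.
Strictly between server#14 and server#11 are those in both lists: server#5 — 1 element.

1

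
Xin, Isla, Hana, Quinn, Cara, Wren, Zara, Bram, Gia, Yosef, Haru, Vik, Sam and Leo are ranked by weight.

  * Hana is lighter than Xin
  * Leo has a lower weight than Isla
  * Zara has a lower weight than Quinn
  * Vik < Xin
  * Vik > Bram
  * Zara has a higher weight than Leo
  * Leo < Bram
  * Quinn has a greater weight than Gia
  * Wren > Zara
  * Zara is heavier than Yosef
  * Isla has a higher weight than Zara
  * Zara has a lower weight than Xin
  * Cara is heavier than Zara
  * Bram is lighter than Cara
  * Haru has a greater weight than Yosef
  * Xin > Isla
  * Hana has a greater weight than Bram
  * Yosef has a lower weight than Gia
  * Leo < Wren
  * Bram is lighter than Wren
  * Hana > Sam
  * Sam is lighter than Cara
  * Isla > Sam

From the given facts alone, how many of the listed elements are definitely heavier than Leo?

9

From Leo the given relations immediately reach Bram, Zara, Wren, Isla.
From those, Hana, Cara, Vik, Quinn, Xin — 9 in total.
Nothing else is reachable above Leo; 9 in all.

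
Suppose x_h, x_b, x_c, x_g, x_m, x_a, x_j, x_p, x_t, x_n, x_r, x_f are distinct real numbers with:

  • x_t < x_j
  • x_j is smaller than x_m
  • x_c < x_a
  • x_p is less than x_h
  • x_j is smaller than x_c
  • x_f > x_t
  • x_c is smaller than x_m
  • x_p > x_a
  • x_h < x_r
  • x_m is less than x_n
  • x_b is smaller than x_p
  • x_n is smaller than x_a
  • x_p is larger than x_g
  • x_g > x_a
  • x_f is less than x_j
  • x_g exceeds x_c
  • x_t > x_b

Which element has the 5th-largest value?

x_a

Piecing the relations together gives one ordering: x_b < x_t < x_f < x_j < x_c < x_m < x_n < x_a < x_g < x_p < x_h < x_r.
Counting 5 from the largest end gives x_a.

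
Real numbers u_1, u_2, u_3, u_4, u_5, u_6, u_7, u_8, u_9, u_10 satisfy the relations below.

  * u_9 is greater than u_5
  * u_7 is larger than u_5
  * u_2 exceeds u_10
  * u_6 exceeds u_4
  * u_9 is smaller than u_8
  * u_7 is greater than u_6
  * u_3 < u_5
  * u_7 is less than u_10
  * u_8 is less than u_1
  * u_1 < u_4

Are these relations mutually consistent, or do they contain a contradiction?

Every relation is compatible with u_3 < u_5 < u_9 < u_8 < u_1 < u_4 < u_6 < u_7 < u_10 < u_2; the set is consistent.

consistent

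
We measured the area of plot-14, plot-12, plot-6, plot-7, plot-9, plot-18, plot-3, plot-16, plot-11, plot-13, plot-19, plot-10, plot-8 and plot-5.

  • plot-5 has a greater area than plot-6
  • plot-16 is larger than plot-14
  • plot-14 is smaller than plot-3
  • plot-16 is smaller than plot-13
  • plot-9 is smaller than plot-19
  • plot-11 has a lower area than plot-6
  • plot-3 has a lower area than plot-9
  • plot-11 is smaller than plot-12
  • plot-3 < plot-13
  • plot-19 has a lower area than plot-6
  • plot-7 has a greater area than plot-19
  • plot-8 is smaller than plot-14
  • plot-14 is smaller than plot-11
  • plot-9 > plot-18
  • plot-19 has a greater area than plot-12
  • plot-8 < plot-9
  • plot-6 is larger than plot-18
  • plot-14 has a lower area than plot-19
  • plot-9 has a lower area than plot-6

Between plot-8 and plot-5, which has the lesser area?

plot-8

plot-8 < plot-14 and plot-14 < plot-11 give plot-8 < plot-11.
With plot-11 < plot-12: plot-8 < plot-14 < plot-11 < plot-12.
Then plot-12 < plot-19 extends the chain to plot-19.
With plot-19 < plot-6: plot-8 < plot-14 < plot-11 < plot-12 < plot-19 < plot-6.
Then plot-6 < plot-5 extends the chain to plot-5.
So plot-8 < plot-5; plot-8 is the smaller of the two.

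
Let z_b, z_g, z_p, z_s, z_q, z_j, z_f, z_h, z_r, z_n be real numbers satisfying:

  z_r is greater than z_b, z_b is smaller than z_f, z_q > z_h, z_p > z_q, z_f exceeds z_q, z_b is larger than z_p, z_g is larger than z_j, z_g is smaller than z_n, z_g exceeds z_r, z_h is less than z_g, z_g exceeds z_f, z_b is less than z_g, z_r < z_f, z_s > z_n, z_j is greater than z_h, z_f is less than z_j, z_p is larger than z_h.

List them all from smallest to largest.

Each adjacent pair is fixed by a given relation: z_h < z_q; z_q < z_p; z_p < z_b; z_b < z_r; z_r < z_f; z_f < z_j; z_j < z_g; z_g < z_n; z_n < z_s. Chaining them end to end gives the full order.

z_h < z_q < z_p < z_b < z_r < z_f < z_j < z_g < z_n < z_s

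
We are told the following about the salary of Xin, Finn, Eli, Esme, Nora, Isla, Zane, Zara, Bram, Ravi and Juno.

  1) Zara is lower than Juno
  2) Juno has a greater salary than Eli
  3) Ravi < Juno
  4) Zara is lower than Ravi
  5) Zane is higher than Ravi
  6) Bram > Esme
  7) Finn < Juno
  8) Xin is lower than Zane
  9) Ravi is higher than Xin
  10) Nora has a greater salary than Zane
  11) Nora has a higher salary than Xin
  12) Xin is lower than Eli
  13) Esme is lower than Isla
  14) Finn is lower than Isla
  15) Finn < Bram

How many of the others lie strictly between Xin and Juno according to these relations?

The relations place Xin below Juno. An element lies strictly between them when it is forced above Xin and also forced below Juno.
Above Xin: {Eli, Ravi, Zane, Nora}. Below Juno: {Eli, Finn, Zara, Ravi}.
Intersection: {Eli, Ravi} — 2.

2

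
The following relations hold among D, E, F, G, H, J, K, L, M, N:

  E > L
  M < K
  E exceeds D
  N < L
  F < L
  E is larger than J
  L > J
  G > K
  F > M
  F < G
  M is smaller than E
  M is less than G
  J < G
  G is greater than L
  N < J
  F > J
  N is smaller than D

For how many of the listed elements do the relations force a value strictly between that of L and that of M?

1

Chaining upward from M reaches: F, K, E, G.
Chaining downward from L reaches: N, J, F.
Strictly between M and L are those in both lists: F — 1 element.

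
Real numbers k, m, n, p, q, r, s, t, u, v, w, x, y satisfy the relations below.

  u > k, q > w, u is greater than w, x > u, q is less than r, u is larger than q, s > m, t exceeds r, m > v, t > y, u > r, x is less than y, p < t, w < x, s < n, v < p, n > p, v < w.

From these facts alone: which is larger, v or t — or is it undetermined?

v < w < q < r < u < x < y < t, by transitivity through w, q, r, u, x, y.
So t is larger.

t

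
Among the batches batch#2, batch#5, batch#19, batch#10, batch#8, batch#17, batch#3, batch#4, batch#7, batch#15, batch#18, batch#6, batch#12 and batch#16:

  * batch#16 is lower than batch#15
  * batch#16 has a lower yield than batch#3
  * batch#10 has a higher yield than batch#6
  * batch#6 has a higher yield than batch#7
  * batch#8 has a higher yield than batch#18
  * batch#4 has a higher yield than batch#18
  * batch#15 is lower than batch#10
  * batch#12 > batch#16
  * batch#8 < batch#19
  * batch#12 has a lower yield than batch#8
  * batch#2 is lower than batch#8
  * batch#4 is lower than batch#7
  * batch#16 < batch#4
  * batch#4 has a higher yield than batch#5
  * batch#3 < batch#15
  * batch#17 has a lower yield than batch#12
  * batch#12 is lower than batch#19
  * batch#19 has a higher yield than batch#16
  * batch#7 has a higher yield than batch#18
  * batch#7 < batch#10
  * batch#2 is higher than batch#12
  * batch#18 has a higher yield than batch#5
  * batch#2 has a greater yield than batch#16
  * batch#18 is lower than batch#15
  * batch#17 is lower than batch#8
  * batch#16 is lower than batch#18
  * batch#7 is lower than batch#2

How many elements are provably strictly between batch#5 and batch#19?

Chaining upward from batch#5 reaches: batch#18, batch#4, batch#15, batch#7, batch#6, batch#10, batch#2, batch#8.
Chaining downward from batch#19 reaches: batch#16, batch#18, batch#4, batch#17, batch#7, batch#12, batch#2, batch#8.
Strictly between batch#5 and batch#19 are those in both lists: batch#18, batch#4, batch#7, batch#2, batch#8 — 5 elements.

5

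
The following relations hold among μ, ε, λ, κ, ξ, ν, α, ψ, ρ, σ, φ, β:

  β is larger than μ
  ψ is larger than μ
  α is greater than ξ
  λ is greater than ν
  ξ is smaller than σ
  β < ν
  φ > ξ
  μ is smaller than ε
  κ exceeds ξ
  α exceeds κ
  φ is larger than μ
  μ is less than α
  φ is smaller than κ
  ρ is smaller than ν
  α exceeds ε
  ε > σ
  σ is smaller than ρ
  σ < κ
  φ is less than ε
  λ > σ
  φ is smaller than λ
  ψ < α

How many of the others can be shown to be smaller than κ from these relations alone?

Directly below κ: ξ, φ, σ.
One step further: μ (4 so far).
No other element is forced below κ by the given relations, so the count is 4.

4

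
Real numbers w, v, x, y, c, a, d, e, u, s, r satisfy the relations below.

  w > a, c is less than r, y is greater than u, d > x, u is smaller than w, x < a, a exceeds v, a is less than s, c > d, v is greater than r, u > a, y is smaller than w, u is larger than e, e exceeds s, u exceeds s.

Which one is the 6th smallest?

The consecutive relations fix a unique order: x < d < c < r < v < a < s < e < u < y < w.
The 6th smallest is a.

a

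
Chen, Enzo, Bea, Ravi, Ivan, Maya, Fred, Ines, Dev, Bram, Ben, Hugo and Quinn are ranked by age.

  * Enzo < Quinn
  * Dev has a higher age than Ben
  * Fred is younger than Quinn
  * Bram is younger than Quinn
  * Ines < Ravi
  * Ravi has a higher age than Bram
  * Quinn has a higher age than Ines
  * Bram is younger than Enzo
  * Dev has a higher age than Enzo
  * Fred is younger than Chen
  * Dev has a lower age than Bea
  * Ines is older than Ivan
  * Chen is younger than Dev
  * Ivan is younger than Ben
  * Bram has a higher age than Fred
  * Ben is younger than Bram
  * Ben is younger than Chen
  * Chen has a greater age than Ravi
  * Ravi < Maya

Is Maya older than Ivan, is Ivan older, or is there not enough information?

Chaining the given relations: Ivan < Ben < Bram < Ravi < Maya.
So Maya is older.

Maya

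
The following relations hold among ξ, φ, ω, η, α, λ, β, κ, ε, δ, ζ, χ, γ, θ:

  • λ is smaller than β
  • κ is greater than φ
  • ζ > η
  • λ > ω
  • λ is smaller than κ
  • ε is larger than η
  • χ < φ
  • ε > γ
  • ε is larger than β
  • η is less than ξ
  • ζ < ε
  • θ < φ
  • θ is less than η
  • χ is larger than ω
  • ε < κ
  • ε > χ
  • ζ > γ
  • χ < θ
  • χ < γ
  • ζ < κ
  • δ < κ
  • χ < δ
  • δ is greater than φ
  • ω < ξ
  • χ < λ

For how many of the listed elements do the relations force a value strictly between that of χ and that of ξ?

The relations place χ below ξ. An element lies strictly between them when it is forced above χ and also forced below ξ.
Above χ: {θ, γ, λ, β, η, φ, δ, ζ, ε, κ}. Below ξ: {ω, θ, η}.
Intersection: {θ, η} — 2.

2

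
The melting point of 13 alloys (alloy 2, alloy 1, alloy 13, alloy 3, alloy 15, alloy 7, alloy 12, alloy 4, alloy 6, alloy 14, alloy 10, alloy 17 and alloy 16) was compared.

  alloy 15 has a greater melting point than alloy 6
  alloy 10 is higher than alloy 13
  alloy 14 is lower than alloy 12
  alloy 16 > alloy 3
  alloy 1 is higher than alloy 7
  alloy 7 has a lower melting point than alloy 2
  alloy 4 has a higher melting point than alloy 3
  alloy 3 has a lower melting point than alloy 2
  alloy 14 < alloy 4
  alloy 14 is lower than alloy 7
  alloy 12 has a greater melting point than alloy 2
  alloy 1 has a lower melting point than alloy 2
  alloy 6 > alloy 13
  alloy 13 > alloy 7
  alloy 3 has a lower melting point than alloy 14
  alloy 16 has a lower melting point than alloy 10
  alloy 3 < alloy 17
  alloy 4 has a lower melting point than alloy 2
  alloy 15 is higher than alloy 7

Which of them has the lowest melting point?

alloy 3

Chaining upward from alloy 3: directly above it, alloy 14, alloy 17, alloy 16, alloy 4, alloy 2; then alloy 7, alloy 12, alloy 10; then alloy 1, alloy 13, alloy 15; then alloy 6.
That covers every other element, and nothing is given below alloy 3, so alloy 3 is the lowest melting point.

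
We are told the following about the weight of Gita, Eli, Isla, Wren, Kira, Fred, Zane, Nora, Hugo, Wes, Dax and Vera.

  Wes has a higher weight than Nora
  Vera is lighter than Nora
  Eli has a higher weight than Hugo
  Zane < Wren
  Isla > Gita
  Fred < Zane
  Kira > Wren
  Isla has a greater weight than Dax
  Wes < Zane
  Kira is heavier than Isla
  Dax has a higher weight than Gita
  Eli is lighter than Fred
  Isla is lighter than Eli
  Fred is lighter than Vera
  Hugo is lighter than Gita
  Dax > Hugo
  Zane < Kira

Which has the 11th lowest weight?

Chaining the given pairs: Hugo < Gita < Dax < Isla < Eli < Fred < Vera < Nora < Wes < Zane < Wren < Kira.
Counting 11 from the smallest end gives Wren.

Wren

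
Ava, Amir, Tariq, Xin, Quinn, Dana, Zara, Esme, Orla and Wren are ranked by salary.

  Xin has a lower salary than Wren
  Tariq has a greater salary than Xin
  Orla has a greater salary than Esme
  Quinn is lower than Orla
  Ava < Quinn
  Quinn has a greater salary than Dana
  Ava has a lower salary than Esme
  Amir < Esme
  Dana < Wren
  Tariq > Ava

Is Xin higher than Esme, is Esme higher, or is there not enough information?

undetermined

Following every chain through Xin: above Xin we get Wren, Tariq.
Esme is not reached, and no chain runs the other way from Esme to Xin.
So the given relations leave the order of Xin and Esme undetermined.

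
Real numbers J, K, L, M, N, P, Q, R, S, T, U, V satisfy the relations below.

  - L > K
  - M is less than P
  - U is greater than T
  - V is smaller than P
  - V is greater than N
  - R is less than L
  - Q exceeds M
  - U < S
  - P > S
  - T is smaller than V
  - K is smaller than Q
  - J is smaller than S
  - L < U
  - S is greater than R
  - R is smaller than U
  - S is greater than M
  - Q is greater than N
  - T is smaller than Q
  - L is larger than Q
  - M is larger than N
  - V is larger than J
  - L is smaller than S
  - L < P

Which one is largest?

P

Chaining downward from P: directly below it, M, L, V, S; then N, J, K, T, R, Q, U.
That covers every other element, and nothing is given above P, so P is the largest.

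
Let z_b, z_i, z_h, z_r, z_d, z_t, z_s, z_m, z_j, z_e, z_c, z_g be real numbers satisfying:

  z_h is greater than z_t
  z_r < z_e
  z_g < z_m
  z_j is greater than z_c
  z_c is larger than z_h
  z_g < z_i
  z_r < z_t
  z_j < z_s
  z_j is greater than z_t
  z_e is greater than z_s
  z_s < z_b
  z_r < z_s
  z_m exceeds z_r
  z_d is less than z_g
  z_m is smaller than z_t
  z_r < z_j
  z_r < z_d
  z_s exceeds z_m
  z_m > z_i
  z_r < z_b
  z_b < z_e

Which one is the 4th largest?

z_j

The consecutive relations fix a unique order: z_r < z_d < z_g < z_i < z_m < z_t < z_h < z_c < z_j < z_s < z_b < z_e.
Counting 4 from the largest end gives z_j.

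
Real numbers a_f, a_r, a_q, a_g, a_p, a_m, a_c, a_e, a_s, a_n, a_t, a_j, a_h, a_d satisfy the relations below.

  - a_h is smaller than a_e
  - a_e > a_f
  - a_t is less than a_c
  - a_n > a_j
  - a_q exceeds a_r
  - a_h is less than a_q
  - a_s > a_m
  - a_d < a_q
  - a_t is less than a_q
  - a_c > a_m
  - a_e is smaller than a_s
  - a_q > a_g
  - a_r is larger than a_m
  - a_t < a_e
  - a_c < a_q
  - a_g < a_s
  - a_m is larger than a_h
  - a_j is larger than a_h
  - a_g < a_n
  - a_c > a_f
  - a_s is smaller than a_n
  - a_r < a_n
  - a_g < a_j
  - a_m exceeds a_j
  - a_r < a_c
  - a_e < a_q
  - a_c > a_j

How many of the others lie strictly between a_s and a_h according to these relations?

3

Chaining upward from a_h reaches: a_j, a_m, a_e, a_r, a_c, a_q, a_n.
Chaining downward from a_s reaches: a_f, a_g, a_t, a_j, a_m, a_e.
Strictly between a_h and a_s are those in both lists: a_j, a_m, a_e — 3 elements.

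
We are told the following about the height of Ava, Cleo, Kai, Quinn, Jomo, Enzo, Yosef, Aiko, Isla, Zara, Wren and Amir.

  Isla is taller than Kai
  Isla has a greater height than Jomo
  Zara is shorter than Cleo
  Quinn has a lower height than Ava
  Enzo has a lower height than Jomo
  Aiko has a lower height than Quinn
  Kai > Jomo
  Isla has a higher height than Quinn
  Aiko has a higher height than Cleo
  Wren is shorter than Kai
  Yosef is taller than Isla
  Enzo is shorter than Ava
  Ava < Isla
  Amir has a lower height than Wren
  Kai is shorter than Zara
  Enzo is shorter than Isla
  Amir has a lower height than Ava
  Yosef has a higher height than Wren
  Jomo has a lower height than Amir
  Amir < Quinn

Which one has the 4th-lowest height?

Wren

Chaining the given pairs: Enzo < Jomo < Amir < Wren < Kai < Zara < Cleo < Aiko < Quinn < Ava < Isla < Yosef.
Counting 4 from the smallest end gives Wren.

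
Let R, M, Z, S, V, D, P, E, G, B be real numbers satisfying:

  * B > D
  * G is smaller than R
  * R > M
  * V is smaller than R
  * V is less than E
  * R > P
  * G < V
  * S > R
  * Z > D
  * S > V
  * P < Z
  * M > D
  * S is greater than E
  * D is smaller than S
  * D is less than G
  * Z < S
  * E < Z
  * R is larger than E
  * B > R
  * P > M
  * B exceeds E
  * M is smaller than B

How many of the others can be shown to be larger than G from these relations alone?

From G the given relations immediately reach V, R.
From those, E, B, S — 5 in total.
From those, Z — 6 in total.
No other element is forced above G by the given relations, so the count is 6.

6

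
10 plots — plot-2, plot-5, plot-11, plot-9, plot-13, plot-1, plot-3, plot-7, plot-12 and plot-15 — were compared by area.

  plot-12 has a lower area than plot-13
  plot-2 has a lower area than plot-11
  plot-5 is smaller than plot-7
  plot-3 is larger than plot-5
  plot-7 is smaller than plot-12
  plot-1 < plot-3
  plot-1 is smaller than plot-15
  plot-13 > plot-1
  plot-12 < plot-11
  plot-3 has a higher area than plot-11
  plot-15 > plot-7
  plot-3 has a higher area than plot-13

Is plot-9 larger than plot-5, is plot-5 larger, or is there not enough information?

Following every chain through plot-5: above plot-5 we get plot-7, plot-12, plot-13, plot-11, plot-3, plot-15.
plot-9 is not reached, and no chain runs the other way from plot-9 to plot-5.
So the given relations leave the order of plot-5 and plot-9 undetermined.

undetermined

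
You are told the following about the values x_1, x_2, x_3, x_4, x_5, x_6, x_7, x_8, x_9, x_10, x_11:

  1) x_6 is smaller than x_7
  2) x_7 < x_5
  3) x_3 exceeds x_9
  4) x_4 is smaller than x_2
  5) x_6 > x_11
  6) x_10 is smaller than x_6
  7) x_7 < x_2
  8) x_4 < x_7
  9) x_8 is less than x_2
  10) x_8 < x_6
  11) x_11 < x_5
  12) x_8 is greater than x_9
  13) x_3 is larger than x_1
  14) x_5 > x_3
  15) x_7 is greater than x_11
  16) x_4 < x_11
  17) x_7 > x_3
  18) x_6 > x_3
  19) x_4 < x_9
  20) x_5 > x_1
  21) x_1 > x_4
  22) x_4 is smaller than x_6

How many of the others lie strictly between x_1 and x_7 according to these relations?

2

The relations place x_1 below x_7. An element lies strictly between them when it is forced above x_1 and also forced below x_7.
Above x_1: {x_3, x_6, x_2, x_5}. Below x_7: {x_4, x_9, x_11, x_3, x_10, x_8, x_6}.
Intersection: {x_3, x_6} — 2.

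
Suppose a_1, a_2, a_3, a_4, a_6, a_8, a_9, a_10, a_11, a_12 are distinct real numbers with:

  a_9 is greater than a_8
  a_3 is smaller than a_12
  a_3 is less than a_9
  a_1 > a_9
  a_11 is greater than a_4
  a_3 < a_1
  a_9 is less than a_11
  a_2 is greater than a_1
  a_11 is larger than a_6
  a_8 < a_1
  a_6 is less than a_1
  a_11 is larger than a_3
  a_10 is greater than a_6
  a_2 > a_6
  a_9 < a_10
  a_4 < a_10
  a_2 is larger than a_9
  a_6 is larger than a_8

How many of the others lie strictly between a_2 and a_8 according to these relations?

3

Chaining upward from a_8 reaches: a_6, a_9, a_10, a_11, a_1.
Chaining downward from a_2 reaches: a_6, a_3, a_9, a_1.
Strictly between a_8 and a_2 are those in both lists: a_6, a_9, a_1 — 3 elements.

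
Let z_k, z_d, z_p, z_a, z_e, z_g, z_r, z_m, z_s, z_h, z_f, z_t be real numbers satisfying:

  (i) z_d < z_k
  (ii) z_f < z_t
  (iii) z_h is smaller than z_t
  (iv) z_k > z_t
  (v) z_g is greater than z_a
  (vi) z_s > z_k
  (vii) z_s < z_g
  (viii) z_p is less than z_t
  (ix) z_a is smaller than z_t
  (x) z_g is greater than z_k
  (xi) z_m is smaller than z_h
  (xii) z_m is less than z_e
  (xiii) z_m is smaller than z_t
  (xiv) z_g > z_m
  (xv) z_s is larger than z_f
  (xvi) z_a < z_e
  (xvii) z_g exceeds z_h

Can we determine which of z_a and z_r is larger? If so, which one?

Following every chain through z_a: above z_a we get z_t, z_k, z_e, z_s, z_g.
z_r is not reached, and no chain runs the other way from z_r to z_a.
So the given relations leave the order of z_a and z_r undetermined.

undetermined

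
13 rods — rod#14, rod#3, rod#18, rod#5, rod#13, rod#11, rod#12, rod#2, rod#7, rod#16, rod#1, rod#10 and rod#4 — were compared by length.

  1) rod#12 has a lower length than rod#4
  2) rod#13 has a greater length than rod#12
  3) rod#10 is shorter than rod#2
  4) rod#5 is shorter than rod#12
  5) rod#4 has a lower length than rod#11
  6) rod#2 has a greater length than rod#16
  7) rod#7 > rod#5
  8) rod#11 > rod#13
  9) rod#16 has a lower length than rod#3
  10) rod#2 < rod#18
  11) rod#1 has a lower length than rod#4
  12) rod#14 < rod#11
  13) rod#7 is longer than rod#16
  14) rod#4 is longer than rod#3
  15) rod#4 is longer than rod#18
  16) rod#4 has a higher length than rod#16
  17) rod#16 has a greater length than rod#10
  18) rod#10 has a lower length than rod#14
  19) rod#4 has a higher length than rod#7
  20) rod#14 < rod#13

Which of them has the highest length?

rod#11

Chaining downward from rod#11: directly below it, rod#14, rod#13, rod#4; then rod#10, rod#12, rod#16, rod#1, rod#3, rod#7, rod#18; then rod#5, rod#2.
That covers every other element, and nothing is given above rod#11, so rod#11 is the highest length.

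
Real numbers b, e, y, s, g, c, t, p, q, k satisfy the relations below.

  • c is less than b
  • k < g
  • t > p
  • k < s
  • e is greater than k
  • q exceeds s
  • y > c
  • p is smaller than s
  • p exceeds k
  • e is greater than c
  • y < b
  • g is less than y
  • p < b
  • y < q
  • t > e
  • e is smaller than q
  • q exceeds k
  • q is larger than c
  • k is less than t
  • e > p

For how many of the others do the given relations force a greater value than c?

Directly above c: e, y, b, q.
One step further: t (5 so far).
Nothing else is reachable above c; 5 in all.

5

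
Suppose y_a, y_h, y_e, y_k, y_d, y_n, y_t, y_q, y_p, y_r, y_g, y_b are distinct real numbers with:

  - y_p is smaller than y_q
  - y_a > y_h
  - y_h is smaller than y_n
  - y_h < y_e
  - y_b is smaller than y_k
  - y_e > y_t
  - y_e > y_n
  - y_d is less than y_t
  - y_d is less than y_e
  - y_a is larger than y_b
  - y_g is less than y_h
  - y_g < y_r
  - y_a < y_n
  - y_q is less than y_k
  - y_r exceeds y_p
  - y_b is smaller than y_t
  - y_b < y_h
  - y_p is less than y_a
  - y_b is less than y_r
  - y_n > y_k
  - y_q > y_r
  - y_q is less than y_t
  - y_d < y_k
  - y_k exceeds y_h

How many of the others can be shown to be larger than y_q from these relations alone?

4

The elements the relations force above y_q are y_k, y_n, y_t, y_e — no chain reaches any other.
That is 4.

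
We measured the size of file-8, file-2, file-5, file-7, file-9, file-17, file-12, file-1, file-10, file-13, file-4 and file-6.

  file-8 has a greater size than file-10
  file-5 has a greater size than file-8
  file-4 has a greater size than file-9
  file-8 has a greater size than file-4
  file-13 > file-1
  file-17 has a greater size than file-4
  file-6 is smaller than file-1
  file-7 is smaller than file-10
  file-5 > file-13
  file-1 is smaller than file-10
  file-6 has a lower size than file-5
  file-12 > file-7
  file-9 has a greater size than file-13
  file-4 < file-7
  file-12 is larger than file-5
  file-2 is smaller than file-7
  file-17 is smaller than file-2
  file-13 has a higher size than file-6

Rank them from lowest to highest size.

Each adjacent pair is fixed by a given relation: file-6 < file-1; file-1 < file-13; file-13 < file-9; file-9 < file-4; file-4 < file-17; file-17 < file-2; file-2 < file-7; file-7 < file-10; file-10 < file-8; file-8 < file-5; file-5 < file-12. Chaining them end to end gives the full order.

file-6 < file-1 < file-13 < file-9 < file-4 < file-17 < file-2 < file-7 < file-10 < file-8 < file-5 < file-12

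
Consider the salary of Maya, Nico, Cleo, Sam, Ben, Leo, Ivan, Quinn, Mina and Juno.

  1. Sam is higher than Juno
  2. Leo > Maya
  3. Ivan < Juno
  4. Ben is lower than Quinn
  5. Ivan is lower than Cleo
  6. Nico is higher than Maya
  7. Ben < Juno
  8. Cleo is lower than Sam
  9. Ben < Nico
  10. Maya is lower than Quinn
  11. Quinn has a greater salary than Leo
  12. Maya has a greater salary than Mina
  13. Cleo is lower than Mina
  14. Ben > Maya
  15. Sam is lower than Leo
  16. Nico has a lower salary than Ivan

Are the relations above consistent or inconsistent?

inconsistent

We have Ivan < Cleo stated directly, yet also Cleo < Mina < Maya < Ben < Nico < Ivan by chaining the others — so Cleo < Ivan. Contradiction.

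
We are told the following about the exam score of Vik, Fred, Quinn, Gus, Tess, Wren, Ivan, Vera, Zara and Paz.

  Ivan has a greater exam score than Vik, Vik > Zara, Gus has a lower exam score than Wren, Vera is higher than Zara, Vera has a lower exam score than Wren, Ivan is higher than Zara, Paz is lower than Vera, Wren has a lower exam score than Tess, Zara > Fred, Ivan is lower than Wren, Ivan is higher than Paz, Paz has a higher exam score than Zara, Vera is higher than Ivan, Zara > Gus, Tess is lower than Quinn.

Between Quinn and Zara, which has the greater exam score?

Quinn

Link the given pairs in sequence: Zara < Paz; Paz < Ivan; Ivan < Vera; Vera < Wren; Wren < Tess; Tess < Quinn.
Together: Zara < Paz < Ivan < Vera < Wren < Tess < Quinn.
So Zara < Quinn; Quinn is the higher of the two.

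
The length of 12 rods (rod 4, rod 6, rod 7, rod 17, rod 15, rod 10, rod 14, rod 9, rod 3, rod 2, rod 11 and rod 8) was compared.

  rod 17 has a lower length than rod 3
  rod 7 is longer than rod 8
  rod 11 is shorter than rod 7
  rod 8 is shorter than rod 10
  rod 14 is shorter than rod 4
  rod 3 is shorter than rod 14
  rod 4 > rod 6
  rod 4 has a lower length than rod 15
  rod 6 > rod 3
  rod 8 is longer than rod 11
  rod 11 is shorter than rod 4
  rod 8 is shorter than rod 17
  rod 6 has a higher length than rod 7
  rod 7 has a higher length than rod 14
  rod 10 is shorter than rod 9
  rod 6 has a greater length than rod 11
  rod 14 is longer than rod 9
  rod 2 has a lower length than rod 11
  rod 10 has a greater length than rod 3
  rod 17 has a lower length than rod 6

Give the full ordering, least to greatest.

The consecutive links are each given: rod 2 < rod 11; rod 11 < rod 8; rod 8 < rod 17; rod 17 < rod 3; rod 3 < rod 10; rod 10 < rod 9; rod 9 < rod 14; rod 14 < rod 7; rod 7 < rod 6; rod 6 < rod 4; rod 4 < rod 15.

rod 2 < rod 11 < rod 8 < rod 17 < rod 3 < rod 10 < rod 9 < rod 14 < rod 7 < rod 6 < rod 4 < rod 15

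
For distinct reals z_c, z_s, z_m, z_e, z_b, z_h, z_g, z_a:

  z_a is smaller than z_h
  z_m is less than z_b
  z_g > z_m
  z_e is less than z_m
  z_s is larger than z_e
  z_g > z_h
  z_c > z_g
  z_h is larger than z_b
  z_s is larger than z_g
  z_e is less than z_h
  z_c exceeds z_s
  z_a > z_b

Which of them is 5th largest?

z_a

Piecing the relations together gives one ordering: z_e < z_m < z_b < z_a < z_h < z_g < z_s < z_c.
Counting 5 from the largest end gives z_a.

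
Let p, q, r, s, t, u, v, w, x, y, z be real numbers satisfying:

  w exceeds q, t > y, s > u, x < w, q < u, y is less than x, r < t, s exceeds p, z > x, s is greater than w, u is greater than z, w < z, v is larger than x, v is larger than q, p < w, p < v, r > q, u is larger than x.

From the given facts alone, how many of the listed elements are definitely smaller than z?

5

The elements the relations force below z are y, q, x, p, w — no chain reaches any other.
That is 5.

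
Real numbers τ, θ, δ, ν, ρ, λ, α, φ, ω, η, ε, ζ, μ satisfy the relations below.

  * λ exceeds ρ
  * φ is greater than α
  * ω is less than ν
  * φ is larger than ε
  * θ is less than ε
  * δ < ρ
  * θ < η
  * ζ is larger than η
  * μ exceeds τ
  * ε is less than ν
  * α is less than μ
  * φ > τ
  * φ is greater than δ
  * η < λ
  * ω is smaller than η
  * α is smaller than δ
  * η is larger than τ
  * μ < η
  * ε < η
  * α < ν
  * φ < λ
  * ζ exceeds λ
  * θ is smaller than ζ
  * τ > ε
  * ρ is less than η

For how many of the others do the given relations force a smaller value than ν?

The elements the relations force below ν are θ, ε, α, ω — no chain reaches any other.
That is 4.

4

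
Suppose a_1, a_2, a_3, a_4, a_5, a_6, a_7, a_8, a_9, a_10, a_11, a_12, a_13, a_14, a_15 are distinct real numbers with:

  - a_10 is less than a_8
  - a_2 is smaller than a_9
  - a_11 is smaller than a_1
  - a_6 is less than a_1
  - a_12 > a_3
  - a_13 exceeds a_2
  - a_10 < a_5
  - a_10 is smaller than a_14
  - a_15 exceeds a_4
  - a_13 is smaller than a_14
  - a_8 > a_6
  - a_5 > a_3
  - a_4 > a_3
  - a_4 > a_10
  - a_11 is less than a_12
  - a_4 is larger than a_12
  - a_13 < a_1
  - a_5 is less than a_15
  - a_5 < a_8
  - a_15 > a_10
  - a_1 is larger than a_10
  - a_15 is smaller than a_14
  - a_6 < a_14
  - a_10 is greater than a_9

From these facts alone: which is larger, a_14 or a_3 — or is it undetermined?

a_3 < a_12 and a_12 < a_4 give a_3 < a_4.
With a_4 < a_15: a_3 < a_12 < a_4 < a_15.
With a_15 < a_14: a_3 < a_12 < a_4 < a_15 < a_14.
So a_14 is larger.

a_14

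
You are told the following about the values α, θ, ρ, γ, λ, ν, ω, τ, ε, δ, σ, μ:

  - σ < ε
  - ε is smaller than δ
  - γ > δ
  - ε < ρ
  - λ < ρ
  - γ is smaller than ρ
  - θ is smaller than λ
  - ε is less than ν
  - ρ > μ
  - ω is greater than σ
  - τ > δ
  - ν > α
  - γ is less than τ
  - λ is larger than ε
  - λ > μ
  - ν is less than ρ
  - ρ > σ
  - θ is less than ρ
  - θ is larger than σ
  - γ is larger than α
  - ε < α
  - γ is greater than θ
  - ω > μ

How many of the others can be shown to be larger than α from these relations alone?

4

Directly above α: γ, ν.
One step further: τ, ρ (4 so far).
No other element is forced above α by the given relations, so the count is 4.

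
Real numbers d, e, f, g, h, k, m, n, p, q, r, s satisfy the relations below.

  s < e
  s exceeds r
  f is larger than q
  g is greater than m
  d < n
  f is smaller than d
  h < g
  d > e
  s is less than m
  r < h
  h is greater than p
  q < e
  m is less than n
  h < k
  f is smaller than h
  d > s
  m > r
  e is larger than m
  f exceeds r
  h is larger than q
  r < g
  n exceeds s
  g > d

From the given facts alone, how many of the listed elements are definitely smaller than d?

The elements the relations force below d are q, r, s, f, m, e — no chain reaches any other.
That is 6.

6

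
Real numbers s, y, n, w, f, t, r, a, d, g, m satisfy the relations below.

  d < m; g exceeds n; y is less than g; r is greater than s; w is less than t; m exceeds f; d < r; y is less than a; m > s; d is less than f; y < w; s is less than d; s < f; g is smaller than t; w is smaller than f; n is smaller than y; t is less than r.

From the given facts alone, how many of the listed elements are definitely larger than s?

From s the given relations immediately reach d, f, r, m.
Nothing else is reachable above s; 4 in all.

4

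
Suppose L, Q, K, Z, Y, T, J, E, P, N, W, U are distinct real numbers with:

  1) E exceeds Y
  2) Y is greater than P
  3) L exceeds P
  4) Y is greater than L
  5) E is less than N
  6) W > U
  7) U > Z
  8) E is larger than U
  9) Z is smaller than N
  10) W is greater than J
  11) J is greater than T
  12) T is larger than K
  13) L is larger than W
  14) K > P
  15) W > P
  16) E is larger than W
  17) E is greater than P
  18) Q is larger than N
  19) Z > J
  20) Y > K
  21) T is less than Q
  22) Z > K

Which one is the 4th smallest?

Chaining the given pairs: P < K < T < J < Z < U < W < L < Y < E < N < Q.
Counting 4 from the smallest end gives J.

J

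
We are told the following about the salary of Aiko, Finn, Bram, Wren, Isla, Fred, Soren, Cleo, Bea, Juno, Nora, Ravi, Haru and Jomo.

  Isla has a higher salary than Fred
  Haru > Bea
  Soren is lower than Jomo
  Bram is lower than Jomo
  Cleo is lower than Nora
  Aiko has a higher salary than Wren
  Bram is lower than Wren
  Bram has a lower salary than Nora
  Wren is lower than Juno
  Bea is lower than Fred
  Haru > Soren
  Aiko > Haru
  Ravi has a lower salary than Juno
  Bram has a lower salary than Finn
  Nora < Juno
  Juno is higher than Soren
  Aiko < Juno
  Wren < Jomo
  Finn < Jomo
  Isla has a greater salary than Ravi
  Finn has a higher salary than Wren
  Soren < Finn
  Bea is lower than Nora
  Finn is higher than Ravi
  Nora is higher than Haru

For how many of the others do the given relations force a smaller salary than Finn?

4

From Finn the given relations immediately reach Soren, Bram, Ravi, Wren.
Nothing else is reachable below Finn; 4 in all.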